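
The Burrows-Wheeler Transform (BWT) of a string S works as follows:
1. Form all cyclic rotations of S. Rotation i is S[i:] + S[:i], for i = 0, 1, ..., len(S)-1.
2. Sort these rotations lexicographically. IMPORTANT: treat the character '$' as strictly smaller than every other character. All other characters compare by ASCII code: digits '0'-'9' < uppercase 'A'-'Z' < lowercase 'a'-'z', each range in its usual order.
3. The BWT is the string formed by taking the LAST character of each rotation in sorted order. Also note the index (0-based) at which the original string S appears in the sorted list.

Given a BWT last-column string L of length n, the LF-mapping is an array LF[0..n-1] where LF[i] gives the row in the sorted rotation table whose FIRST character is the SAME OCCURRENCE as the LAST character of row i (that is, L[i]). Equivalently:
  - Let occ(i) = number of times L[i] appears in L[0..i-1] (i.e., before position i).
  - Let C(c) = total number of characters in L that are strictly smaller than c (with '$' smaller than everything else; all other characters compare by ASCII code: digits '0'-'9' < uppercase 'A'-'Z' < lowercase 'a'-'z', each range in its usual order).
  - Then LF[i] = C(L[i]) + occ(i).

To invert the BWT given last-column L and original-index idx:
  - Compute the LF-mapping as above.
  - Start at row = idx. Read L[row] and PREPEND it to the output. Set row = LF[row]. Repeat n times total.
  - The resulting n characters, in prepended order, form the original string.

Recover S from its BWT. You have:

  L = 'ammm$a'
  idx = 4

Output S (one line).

LF mapping: 1 3 4 5 0 2
Walk LF starting at row 4, prepending L[row]:
  step 1: row=4, L[4]='$', prepend. Next row=LF[4]=0
  step 2: row=0, L[0]='a', prepend. Next row=LF[0]=1
  step 3: row=1, L[1]='m', prepend. Next row=LF[1]=3
  step 4: row=3, L[3]='m', prepend. Next row=LF[3]=5
  step 5: row=5, L[5]='a', prepend. Next row=LF[5]=2
  step 6: row=2, L[2]='m', prepend. Next row=LF[2]=4
Reversed output: mamma$

Answer: mamma$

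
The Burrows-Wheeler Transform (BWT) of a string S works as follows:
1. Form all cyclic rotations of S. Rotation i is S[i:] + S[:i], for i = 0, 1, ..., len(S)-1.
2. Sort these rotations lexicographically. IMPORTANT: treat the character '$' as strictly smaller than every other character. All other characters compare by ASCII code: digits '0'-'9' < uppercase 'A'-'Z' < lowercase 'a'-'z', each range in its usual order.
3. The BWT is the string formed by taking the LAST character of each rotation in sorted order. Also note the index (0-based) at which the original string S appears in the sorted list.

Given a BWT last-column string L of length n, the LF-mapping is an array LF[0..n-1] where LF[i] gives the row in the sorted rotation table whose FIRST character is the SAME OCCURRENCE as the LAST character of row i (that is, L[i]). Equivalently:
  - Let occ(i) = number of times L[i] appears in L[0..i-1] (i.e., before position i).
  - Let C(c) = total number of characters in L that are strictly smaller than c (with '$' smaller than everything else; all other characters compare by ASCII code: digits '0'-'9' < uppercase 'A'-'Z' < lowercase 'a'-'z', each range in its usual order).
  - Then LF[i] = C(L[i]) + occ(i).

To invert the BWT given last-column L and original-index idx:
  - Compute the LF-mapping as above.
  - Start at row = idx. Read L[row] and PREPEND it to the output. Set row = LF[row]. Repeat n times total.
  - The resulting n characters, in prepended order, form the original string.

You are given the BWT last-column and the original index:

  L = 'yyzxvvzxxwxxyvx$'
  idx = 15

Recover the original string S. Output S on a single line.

LF mapping: 11 12 14 5 1 2 15 6 7 4 8 9 13 3 10 0
Walk LF starting at row 15, prepending L[row]:
  step 1: row=15, L[15]='$', prepend. Next row=LF[15]=0
  step 2: row=0, L[0]='y', prepend. Next row=LF[0]=11
  step 3: row=11, L[11]='x', prepend. Next row=LF[11]=9
  step 4: row=9, L[9]='w', prepend. Next row=LF[9]=4
  step 5: row=4, L[4]='v', prepend. Next row=LF[4]=1
  step 6: row=1, L[1]='y', prepend. Next row=LF[1]=12
  step 7: row=12, L[12]='y', prepend. Next row=LF[12]=13
  step 8: row=13, L[13]='v', prepend. Next row=LF[13]=3
  step 9: row=3, L[3]='x', prepend. Next row=LF[3]=5
  step 10: row=5, L[5]='v', prepend. Next row=LF[5]=2
  step 11: row=2, L[2]='z', prepend. Next row=LF[2]=14
  step 12: row=14, L[14]='x', prepend. Next row=LF[14]=10
  step 13: row=10, L[10]='x', prepend. Next row=LF[10]=8
  step 14: row=8, L[8]='x', prepend. Next row=LF[8]=7
  step 15: row=7, L[7]='x', prepend. Next row=LF[7]=6
  step 16: row=6, L[6]='z', prepend. Next row=LF[6]=15
Reversed output: zxxxxzvxvyyvwxy$

Answer: zxxxxzvxvyyvwxy$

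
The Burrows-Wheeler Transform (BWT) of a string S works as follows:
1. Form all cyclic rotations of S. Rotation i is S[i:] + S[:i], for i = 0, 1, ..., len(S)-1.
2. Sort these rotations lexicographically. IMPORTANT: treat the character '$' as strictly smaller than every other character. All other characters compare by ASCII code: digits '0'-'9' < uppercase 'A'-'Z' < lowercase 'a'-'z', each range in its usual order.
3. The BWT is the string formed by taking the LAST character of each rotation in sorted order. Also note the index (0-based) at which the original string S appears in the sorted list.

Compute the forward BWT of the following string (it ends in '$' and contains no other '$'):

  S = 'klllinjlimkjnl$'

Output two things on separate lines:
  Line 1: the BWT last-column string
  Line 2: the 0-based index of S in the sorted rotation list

All 15 rotations (rotation i = S[i:]+S[:i]):
  rot[0] = klllinjlimkjnl$
  rot[1] = lllinjlimkjnl$k
  rot[2] = llinjlimkjnl$kl
  rot[3] = linjlimkjnl$kll
  rot[4] = injlimkjnl$klll
  rot[5] = njlimkjnl$kllli
  rot[6] = jlimkjnl$klllin
  rot[7] = limkjnl$klllinj
  rot[8] = imkjnl$klllinjl
  rot[9] = mkjnl$klllinjli
  rot[10] = kjnl$klllinjlim
  rot[11] = jnl$klllinjlimk
  rot[12] = nl$klllinjlimkj
  rot[13] = l$klllinjlimkjn
  rot[14] = $klllinjlimkjnl
Sorted (with $ < everything):
  sorted[0] = $klllinjlimkjnl  (last char: 'l')
  sorted[1] = imkjnl$klllinjl  (last char: 'l')
  sorted[2] = injlimkjnl$klll  (last char: 'l')
  sorted[3] = jlimkjnl$klllin  (last char: 'n')
  sorted[4] = jnl$klllinjlimk  (last char: 'k')
  sorted[5] = kjnl$klllinjlim  (last char: 'm')
  sorted[6] = klllinjlimkjnl$  (last char: '$')
  sorted[7] = l$klllinjlimkjn  (last char: 'n')
  sorted[8] = limkjnl$klllinj  (last char: 'j')
  sorted[9] = linjlimkjnl$kll  (last char: 'l')
  sorted[10] = llinjlimkjnl$kl  (last char: 'l')
  sorted[11] = lllinjlimkjnl$k  (last char: 'k')
  sorted[12] = mkjnl$klllinjli  (last char: 'i')
  sorted[13] = njlimkjnl$kllli  (last char: 'i')
  sorted[14] = nl$klllinjlimkj  (last char: 'j')
Last column: lllnkm$njllkiij
Original string S is at sorted index 6

Answer: lllnkm$njllkiij
6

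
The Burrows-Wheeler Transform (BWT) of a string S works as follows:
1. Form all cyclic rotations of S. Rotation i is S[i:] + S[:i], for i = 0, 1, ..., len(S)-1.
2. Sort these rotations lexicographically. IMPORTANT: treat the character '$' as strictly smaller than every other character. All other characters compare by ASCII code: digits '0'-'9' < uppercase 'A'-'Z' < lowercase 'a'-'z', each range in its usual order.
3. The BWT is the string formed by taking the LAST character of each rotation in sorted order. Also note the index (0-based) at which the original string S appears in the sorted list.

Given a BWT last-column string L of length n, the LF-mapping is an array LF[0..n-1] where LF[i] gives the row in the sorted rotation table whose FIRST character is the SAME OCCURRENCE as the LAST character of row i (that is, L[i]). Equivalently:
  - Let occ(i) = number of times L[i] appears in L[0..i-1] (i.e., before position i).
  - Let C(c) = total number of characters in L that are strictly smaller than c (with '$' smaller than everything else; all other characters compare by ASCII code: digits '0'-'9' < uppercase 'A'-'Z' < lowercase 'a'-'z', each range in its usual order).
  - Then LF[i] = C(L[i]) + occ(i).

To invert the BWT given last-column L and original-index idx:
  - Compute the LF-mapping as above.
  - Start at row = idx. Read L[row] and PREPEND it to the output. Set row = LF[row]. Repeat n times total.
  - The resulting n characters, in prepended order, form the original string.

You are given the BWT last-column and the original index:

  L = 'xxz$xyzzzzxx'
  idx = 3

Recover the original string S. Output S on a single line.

Answer: xxzzyxzzzxx$

Derivation:
LF mapping: 1 2 7 0 3 6 8 9 10 11 4 5
Walk LF starting at row 3, prepending L[row]:
  step 1: row=3, L[3]='$', prepend. Next row=LF[3]=0
  step 2: row=0, L[0]='x', prepend. Next row=LF[0]=1
  step 3: row=1, L[1]='x', prepend. Next row=LF[1]=2
  step 4: row=2, L[2]='z', prepend. Next row=LF[2]=7
  step 5: row=7, L[7]='z', prepend. Next row=LF[7]=9
  step 6: row=9, L[9]='z', prepend. Next row=LF[9]=11
  step 7: row=11, L[11]='x', prepend. Next row=LF[11]=5
  step 8: row=5, L[5]='y', prepend. Next row=LF[5]=6
  step 9: row=6, L[6]='z', prepend. Next row=LF[6]=8
  step 10: row=8, L[8]='z', prepend. Next row=LF[8]=10
  step 11: row=10, L[10]='x', prepend. Next row=LF[10]=4
  step 12: row=4, L[4]='x', prepend. Next row=LF[4]=3
Reversed output: xxzzyxzzzxx$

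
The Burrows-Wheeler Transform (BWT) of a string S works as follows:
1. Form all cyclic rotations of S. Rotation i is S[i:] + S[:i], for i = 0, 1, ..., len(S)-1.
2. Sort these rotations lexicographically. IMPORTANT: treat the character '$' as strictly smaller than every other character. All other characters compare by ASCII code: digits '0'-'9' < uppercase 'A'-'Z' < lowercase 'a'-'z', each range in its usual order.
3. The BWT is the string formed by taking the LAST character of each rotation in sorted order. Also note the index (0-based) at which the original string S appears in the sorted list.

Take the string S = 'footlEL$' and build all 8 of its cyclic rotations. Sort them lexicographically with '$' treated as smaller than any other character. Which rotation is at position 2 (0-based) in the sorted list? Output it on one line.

Answer: L$footlE

Derivation:
All 8 rotations (rotation i = S[i:]+S[:i]):
  rot[0] = footlEL$
  rot[1] = ootlEL$f
  rot[2] = otlEL$fo
  rot[3] = tlEL$foo
  rot[4] = lEL$foot
  rot[5] = EL$footl
  rot[6] = L$footlE
  rot[7] = $footlEL
Sorted (with $ < everything):
  sorted[0] = $footlEL
  sorted[1] = EL$footl
  sorted[2] = L$footlE
  sorted[3] = footlEL$
  sorted[4] = lEL$foot
  sorted[5] = ootlEL$f
  sorted[6] = otlEL$fo
  sorted[7] = tlEL$foo
sorted[2] = L$footlE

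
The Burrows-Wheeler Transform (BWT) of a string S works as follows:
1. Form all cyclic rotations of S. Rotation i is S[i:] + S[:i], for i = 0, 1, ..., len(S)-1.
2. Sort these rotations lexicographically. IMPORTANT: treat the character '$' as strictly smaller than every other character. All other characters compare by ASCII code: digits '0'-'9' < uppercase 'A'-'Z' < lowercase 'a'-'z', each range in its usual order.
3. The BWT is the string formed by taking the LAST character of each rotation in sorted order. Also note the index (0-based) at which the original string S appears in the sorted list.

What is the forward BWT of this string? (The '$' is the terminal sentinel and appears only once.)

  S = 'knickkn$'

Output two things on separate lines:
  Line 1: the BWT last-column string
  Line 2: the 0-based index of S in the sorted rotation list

Answer: ninck$kk
5

Derivation:
All 8 rotations (rotation i = S[i:]+S[:i]):
  rot[0] = knickkn$
  rot[1] = nickkn$k
  rot[2] = ickkn$kn
  rot[3] = ckkn$kni
  rot[4] = kkn$knic
  rot[5] = kn$knick
  rot[6] = n$knickk
  rot[7] = $knickkn
Sorted (with $ < everything):
  sorted[0] = $knickkn  (last char: 'n')
  sorted[1] = ckkn$kni  (last char: 'i')
  sorted[2] = ickkn$kn  (last char: 'n')
  sorted[3] = kkn$knic  (last char: 'c')
  sorted[4] = kn$knick  (last char: 'k')
  sorted[5] = knickkn$  (last char: '$')
  sorted[6] = n$knickk  (last char: 'k')
  sorted[7] = nickkn$k  (last char: 'k')
Last column: ninck$kk
Original string S is at sorted index 5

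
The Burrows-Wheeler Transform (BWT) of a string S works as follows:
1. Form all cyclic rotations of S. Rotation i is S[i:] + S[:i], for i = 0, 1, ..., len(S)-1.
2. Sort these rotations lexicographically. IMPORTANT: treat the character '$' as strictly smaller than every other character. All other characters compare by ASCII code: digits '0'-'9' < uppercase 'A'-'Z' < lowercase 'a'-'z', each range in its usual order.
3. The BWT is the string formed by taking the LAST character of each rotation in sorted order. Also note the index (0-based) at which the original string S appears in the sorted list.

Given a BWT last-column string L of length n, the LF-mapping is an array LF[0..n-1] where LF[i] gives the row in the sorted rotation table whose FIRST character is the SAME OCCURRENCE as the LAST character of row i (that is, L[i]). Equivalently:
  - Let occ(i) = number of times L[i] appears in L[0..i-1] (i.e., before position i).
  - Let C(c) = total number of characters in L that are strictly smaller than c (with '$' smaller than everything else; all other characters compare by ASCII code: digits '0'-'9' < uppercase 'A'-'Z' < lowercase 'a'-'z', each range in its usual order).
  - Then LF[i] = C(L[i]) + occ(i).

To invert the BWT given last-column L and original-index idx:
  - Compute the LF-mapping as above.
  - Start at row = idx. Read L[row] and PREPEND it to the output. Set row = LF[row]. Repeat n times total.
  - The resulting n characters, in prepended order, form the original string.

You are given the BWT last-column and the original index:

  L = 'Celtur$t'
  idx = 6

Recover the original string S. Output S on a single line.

Answer: turtleC$

Derivation:
LF mapping: 1 2 3 5 7 4 0 6
Walk LF starting at row 6, prepending L[row]:
  step 1: row=6, L[6]='$', prepend. Next row=LF[6]=0
  step 2: row=0, L[0]='C', prepend. Next row=LF[0]=1
  step 3: row=1, L[1]='e', prepend. Next row=LF[1]=2
  step 4: row=2, L[2]='l', prepend. Next row=LF[2]=3
  step 5: row=3, L[3]='t', prepend. Next row=LF[3]=5
  step 6: row=5, L[5]='r', prepend. Next row=LF[5]=4
  step 7: row=4, L[4]='u', prepend. Next row=LF[4]=7
  step 8: row=7, L[7]='t', prepend. Next row=LF[7]=6
Reversed output: turtleC$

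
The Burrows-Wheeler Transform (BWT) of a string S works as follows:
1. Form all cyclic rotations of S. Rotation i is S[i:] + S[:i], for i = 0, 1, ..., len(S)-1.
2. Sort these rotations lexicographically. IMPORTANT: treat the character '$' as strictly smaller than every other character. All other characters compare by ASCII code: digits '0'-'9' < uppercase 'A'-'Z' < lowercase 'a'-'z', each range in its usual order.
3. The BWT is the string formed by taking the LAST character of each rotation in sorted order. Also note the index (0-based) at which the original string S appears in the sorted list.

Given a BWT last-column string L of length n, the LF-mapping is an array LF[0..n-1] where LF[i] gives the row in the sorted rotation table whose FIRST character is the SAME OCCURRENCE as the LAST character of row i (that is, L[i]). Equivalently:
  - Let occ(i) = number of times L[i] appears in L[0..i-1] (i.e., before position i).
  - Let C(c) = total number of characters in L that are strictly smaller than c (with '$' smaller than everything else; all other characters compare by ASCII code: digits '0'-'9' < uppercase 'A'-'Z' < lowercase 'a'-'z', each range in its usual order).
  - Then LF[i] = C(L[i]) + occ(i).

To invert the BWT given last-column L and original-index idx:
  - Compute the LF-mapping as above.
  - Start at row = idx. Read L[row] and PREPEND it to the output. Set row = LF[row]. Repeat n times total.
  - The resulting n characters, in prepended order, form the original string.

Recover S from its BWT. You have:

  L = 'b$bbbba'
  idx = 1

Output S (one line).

Answer: abbbbb$

Derivation:
LF mapping: 2 0 3 4 5 6 1
Walk LF starting at row 1, prepending L[row]:
  step 1: row=1, L[1]='$', prepend. Next row=LF[1]=0
  step 2: row=0, L[0]='b', prepend. Next row=LF[0]=2
  step 3: row=2, L[2]='b', prepend. Next row=LF[2]=3
  step 4: row=3, L[3]='b', prepend. Next row=LF[3]=4
  step 5: row=4, L[4]='b', prepend. Next row=LF[4]=5
  step 6: row=5, L[5]='b', prepend. Next row=LF[5]=6
  step 7: row=6, L[6]='a', prepend. Next row=LF[6]=1
Reversed output: abbbbb$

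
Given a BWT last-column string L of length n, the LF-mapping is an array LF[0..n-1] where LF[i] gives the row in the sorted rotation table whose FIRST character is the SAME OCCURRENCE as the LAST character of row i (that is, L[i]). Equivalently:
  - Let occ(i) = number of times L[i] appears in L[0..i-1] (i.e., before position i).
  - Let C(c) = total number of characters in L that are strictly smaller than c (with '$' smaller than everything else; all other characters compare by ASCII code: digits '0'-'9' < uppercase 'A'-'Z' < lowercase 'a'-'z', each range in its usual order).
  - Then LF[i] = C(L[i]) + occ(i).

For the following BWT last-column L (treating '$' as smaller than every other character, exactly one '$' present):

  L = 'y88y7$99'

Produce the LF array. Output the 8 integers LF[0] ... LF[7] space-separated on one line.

Answer: 6 2 3 7 1 0 4 5

Derivation:
Char counts: '$':1, '7':1, '8':2, '9':2, 'y':2
C (first-col start): C('$')=0, C('7')=1, C('8')=2, C('9')=4, C('y')=6
L[0]='y': occ=0, LF[0]=C('y')+0=6+0=6
L[1]='8': occ=0, LF[1]=C('8')+0=2+0=2
L[2]='8': occ=1, LF[2]=C('8')+1=2+1=3
L[3]='y': occ=1, LF[3]=C('y')+1=6+1=7
L[4]='7': occ=0, LF[4]=C('7')+0=1+0=1
L[5]='$': occ=0, LF[5]=C('$')+0=0+0=0
L[6]='9': occ=0, LF[6]=C('9')+0=4+0=4
L[7]='9': occ=1, LF[7]=C('9')+1=4+1=5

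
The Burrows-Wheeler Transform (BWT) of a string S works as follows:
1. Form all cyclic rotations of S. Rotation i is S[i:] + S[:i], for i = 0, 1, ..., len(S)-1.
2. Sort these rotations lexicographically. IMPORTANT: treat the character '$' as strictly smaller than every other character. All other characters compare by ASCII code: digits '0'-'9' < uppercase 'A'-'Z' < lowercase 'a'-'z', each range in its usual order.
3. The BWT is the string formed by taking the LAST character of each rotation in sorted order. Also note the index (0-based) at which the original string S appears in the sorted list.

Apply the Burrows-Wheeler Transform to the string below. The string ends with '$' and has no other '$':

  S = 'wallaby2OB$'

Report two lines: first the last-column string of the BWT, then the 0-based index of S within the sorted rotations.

All 11 rotations (rotation i = S[i:]+S[:i]):
  rot[0] = wallaby2OB$
  rot[1] = allaby2OB$w
  rot[2] = llaby2OB$wa
  rot[3] = laby2OB$wal
  rot[4] = aby2OB$wall
  rot[5] = by2OB$walla
  rot[6] = y2OB$wallab
  rot[7] = 2OB$wallaby
  rot[8] = OB$wallaby2
  rot[9] = B$wallaby2O
  rot[10] = $wallaby2OB
Sorted (with $ < everything):
  sorted[0] = $wallaby2OB  (last char: 'B')
  sorted[1] = 2OB$wallaby  (last char: 'y')
  sorted[2] = B$wallaby2O  (last char: 'O')
  sorted[3] = OB$wallaby2  (last char: '2')
  sorted[4] = aby2OB$wall  (last char: 'l')
  sorted[5] = allaby2OB$w  (last char: 'w')
  sorted[6] = by2OB$walla  (last char: 'a')
  sorted[7] = laby2OB$wal  (last char: 'l')
  sorted[8] = llaby2OB$wa  (last char: 'a')
  sorted[9] = wallaby2OB$  (last char: '$')
  sorted[10] = y2OB$wallab  (last char: 'b')
Last column: ByO2lwala$b
Original string S is at sorted index 9

Answer: ByO2lwala$b
9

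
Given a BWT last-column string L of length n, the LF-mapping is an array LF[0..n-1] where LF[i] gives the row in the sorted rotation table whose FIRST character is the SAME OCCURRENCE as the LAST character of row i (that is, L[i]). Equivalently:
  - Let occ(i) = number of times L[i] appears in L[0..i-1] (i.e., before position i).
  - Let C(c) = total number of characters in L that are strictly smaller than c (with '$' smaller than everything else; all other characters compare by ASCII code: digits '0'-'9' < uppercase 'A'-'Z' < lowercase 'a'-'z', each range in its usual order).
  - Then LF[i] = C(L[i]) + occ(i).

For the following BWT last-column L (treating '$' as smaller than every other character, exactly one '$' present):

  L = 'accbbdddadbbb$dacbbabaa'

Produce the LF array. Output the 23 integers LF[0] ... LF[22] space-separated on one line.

Char counts: '$':1, 'a':6, 'b':8, 'c':3, 'd':5
C (first-col start): C('$')=0, C('a')=1, C('b')=7, C('c')=15, C('d')=18
L[0]='a': occ=0, LF[0]=C('a')+0=1+0=1
L[1]='c': occ=0, LF[1]=C('c')+0=15+0=15
L[2]='c': occ=1, LF[2]=C('c')+1=15+1=16
L[3]='b': occ=0, LF[3]=C('b')+0=7+0=7
L[4]='b': occ=1, LF[4]=C('b')+1=7+1=8
L[5]='d': occ=0, LF[5]=C('d')+0=18+0=18
L[6]='d': occ=1, LF[6]=C('d')+1=18+1=19
L[7]='d': occ=2, LF[7]=C('d')+2=18+2=20
L[8]='a': occ=1, LF[8]=C('a')+1=1+1=2
L[9]='d': occ=3, LF[9]=C('d')+3=18+3=21
L[10]='b': occ=2, LF[10]=C('b')+2=7+2=9
L[11]='b': occ=3, LF[11]=C('b')+3=7+3=10
L[12]='b': occ=4, LF[12]=C('b')+4=7+4=11
L[13]='$': occ=0, LF[13]=C('$')+0=0+0=0
L[14]='d': occ=4, LF[14]=C('d')+4=18+4=22
L[15]='a': occ=2, LF[15]=C('a')+2=1+2=3
L[16]='c': occ=2, LF[16]=C('c')+2=15+2=17
L[17]='b': occ=5, LF[17]=C('b')+5=7+5=12
L[18]='b': occ=6, LF[18]=C('b')+6=7+6=13
L[19]='a': occ=3, LF[19]=C('a')+3=1+3=4
L[20]='b': occ=7, LF[20]=C('b')+7=7+7=14
L[21]='a': occ=4, LF[21]=C('a')+4=1+4=5
L[22]='a': occ=5, LF[22]=C('a')+5=1+5=6

Answer: 1 15 16 7 8 18 19 20 2 21 9 10 11 0 22 3 17 12 13 4 14 5 6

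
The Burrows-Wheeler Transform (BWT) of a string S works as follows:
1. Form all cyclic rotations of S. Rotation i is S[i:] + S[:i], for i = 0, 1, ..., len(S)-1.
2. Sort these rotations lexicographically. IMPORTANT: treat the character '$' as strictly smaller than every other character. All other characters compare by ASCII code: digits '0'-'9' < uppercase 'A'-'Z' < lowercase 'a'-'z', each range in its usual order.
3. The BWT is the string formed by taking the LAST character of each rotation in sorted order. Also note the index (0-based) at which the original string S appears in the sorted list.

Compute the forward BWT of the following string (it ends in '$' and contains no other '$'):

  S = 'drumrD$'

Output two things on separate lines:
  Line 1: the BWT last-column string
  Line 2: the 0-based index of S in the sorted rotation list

All 7 rotations (rotation i = S[i:]+S[:i]):
  rot[0] = drumrD$
  rot[1] = rumrD$d
  rot[2] = umrD$dr
  rot[3] = mrD$dru
  rot[4] = rD$drum
  rot[5] = D$drumr
  rot[6] = $drumrD
Sorted (with $ < everything):
  sorted[0] = $drumrD  (last char: 'D')
  sorted[1] = D$drumr  (last char: 'r')
  sorted[2] = drumrD$  (last char: '$')
  sorted[3] = mrD$dru  (last char: 'u')
  sorted[4] = rD$drum  (last char: 'm')
  sorted[5] = rumrD$d  (last char: 'd')
  sorted[6] = umrD$dr  (last char: 'r')
Last column: Dr$umdr
Original string S is at sorted index 2

Answer: Dr$umdr
2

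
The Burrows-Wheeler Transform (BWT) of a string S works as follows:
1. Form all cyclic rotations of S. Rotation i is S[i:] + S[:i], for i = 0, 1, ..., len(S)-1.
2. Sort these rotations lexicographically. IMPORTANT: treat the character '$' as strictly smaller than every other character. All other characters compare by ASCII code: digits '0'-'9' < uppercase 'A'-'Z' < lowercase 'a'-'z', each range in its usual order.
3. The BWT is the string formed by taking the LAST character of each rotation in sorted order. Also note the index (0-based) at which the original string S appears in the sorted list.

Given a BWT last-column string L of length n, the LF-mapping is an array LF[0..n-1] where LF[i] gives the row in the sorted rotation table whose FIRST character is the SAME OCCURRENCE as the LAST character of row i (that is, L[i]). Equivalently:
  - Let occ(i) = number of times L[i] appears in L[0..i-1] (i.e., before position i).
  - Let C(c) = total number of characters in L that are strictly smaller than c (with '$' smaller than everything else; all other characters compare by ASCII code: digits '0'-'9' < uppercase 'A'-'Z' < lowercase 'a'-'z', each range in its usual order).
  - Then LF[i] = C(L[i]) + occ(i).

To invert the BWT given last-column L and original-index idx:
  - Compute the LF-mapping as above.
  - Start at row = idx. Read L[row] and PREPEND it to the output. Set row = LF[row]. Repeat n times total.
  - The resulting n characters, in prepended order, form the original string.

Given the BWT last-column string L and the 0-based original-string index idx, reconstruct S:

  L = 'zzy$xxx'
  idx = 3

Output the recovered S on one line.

LF mapping: 5 6 4 0 1 2 3
Walk LF starting at row 3, prepending L[row]:
  step 1: row=3, L[3]='$', prepend. Next row=LF[3]=0
  step 2: row=0, L[0]='z', prepend. Next row=LF[0]=5
  step 3: row=5, L[5]='x', prepend. Next row=LF[5]=2
  step 4: row=2, L[2]='y', prepend. Next row=LF[2]=4
  step 5: row=4, L[4]='x', prepend. Next row=LF[4]=1
  step 6: row=1, L[1]='z', prepend. Next row=LF[1]=6
  step 7: row=6, L[6]='x', prepend. Next row=LF[6]=3
Reversed output: xzxyxz$

Answer: xzxyxz$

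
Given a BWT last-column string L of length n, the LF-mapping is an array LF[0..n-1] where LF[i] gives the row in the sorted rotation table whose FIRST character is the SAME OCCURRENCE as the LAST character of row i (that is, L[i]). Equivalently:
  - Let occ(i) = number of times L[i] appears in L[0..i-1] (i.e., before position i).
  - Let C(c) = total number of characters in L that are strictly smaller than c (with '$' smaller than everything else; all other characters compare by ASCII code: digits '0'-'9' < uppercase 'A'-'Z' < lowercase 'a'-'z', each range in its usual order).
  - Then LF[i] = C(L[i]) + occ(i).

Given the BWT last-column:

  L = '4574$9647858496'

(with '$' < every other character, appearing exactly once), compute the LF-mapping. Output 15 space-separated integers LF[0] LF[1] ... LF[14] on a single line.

Char counts: '$':1, '4':4, '5':2, '6':2, '7':2, '8':2, '9':2
C (first-col start): C('$')=0, C('4')=1, C('5')=5, C('6')=7, C('7')=9, C('8')=11, C('9')=13
L[0]='4': occ=0, LF[0]=C('4')+0=1+0=1
L[1]='5': occ=0, LF[1]=C('5')+0=5+0=5
L[2]='7': occ=0, LF[2]=C('7')+0=9+0=9
L[3]='4': occ=1, LF[3]=C('4')+1=1+1=2
L[4]='$': occ=0, LF[4]=C('$')+0=0+0=0
L[5]='9': occ=0, LF[5]=C('9')+0=13+0=13
L[6]='6': occ=0, LF[6]=C('6')+0=7+0=7
L[7]='4': occ=2, LF[7]=C('4')+2=1+2=3
L[8]='7': occ=1, LF[8]=C('7')+1=9+1=10
L[9]='8': occ=0, LF[9]=C('8')+0=11+0=11
L[10]='5': occ=1, LF[10]=C('5')+1=5+1=6
L[11]='8': occ=1, LF[11]=C('8')+1=11+1=12
L[12]='4': occ=3, LF[12]=C('4')+3=1+3=4
L[13]='9': occ=1, LF[13]=C('9')+1=13+1=14
L[14]='6': occ=1, LF[14]=C('6')+1=7+1=8

Answer: 1 5 9 2 0 13 7 3 10 11 6 12 4 14 8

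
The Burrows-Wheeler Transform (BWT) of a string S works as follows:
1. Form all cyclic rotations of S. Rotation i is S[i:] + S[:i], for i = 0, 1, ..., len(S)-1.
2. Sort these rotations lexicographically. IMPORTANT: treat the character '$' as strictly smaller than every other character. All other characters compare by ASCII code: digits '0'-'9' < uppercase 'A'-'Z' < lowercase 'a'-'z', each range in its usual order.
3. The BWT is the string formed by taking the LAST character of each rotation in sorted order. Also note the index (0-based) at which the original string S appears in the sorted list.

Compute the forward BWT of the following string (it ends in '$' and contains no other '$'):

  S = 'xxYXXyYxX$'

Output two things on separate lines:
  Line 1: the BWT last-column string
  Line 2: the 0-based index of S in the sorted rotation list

Answer: XxYXxyYx$X
8

Derivation:
All 10 rotations (rotation i = S[i:]+S[:i]):
  rot[0] = xxYXXyYxX$
  rot[1] = xYXXyYxX$x
  rot[2] = YXXyYxX$xx
  rot[3] = XXyYxX$xxY
  rot[4] = XyYxX$xxYX
  rot[5] = yYxX$xxYXX
  rot[6] = YxX$xxYXXy
  rot[7] = xX$xxYXXyY
  rot[8] = X$xxYXXyYx
  rot[9] = $xxYXXyYxX
Sorted (with $ < everything):
  sorted[0] = $xxYXXyYxX  (last char: 'X')
  sorted[1] = X$xxYXXyYx  (last char: 'x')
  sorted[2] = XXyYxX$xxY  (last char: 'Y')
  sorted[3] = XyYxX$xxYX  (last char: 'X')
  sorted[4] = YXXyYxX$xx  (last char: 'x')
  sorted[5] = YxX$xxYXXy  (last char: 'y')
  sorted[6] = xX$xxYXXyY  (last char: 'Y')
  sorted[7] = xYXXyYxX$x  (last char: 'x')
  sorted[8] = xxYXXyYxX$  (last char: '$')
  sorted[9] = yYxX$xxYXX  (last char: 'X')
Last column: XxYXxyYx$X
Original string S is at sorted index 8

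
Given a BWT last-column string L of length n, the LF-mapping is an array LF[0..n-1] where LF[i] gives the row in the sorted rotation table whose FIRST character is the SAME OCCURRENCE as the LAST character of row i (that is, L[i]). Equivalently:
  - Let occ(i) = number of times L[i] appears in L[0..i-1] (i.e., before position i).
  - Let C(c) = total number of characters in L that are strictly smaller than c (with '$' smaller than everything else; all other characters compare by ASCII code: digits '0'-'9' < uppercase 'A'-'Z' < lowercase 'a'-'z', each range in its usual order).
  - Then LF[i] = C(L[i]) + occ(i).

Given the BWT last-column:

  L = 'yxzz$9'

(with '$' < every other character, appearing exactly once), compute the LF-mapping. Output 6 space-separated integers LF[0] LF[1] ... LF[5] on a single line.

Char counts: '$':1, '9':1, 'x':1, 'y':1, 'z':2
C (first-col start): C('$')=0, C('9')=1, C('x')=2, C('y')=3, C('z')=4
L[0]='y': occ=0, LF[0]=C('y')+0=3+0=3
L[1]='x': occ=0, LF[1]=C('x')+0=2+0=2
L[2]='z': occ=0, LF[2]=C('z')+0=4+0=4
L[3]='z': occ=1, LF[3]=C('z')+1=4+1=5
L[4]='$': occ=0, LF[4]=C('$')+0=0+0=0
L[5]='9': occ=0, LF[5]=C('9')+0=1+0=1

Answer: 3 2 4 5 0 1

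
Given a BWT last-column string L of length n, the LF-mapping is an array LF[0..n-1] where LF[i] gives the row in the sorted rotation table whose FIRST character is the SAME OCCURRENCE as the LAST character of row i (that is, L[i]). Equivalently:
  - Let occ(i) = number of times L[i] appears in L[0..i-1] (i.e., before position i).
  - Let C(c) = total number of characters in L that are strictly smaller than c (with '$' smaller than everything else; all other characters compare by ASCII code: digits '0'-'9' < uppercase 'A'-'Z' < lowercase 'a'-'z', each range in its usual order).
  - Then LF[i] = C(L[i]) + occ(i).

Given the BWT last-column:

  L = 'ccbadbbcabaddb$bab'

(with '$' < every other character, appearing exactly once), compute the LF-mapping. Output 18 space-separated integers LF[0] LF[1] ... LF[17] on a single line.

Answer: 12 13 5 1 15 6 7 14 2 8 3 16 17 9 0 10 4 11

Derivation:
Char counts: '$':1, 'a':4, 'b':7, 'c':3, 'd':3
C (first-col start): C('$')=0, C('a')=1, C('b')=5, C('c')=12, C('d')=15
L[0]='c': occ=0, LF[0]=C('c')+0=12+0=12
L[1]='c': occ=1, LF[1]=C('c')+1=12+1=13
L[2]='b': occ=0, LF[2]=C('b')+0=5+0=5
L[3]='a': occ=0, LF[3]=C('a')+0=1+0=1
L[4]='d': occ=0, LF[4]=C('d')+0=15+0=15
L[5]='b': occ=1, LF[5]=C('b')+1=5+1=6
L[6]='b': occ=2, LF[6]=C('b')+2=5+2=7
L[7]='c': occ=2, LF[7]=C('c')+2=12+2=14
L[8]='a': occ=1, LF[8]=C('a')+1=1+1=2
L[9]='b': occ=3, LF[9]=C('b')+3=5+3=8
L[10]='a': occ=2, LF[10]=C('a')+2=1+2=3
L[11]='d': occ=1, LF[11]=C('d')+1=15+1=16
L[12]='d': occ=2, LF[12]=C('d')+2=15+2=17
L[13]='b': occ=4, LF[13]=C('b')+4=5+4=9
L[14]='$': occ=0, LF[14]=C('$')+0=0+0=0
L[15]='b': occ=5, LF[15]=C('b')+5=5+5=10
L[16]='a': occ=3, LF[16]=C('a')+3=1+3=4
L[17]='b': occ=6, LF[17]=C('b')+6=5+6=11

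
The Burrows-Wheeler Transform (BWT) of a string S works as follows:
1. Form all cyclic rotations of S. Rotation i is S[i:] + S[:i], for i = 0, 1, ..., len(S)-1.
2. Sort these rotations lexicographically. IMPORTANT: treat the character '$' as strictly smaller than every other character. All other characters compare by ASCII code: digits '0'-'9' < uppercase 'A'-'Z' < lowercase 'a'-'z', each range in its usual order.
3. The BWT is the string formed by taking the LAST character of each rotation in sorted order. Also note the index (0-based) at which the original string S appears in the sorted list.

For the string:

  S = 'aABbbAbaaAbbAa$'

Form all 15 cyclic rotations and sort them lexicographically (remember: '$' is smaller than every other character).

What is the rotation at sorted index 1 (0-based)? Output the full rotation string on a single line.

Answer: ABbbAbaaAbbAa$a

Derivation:
All 15 rotations (rotation i = S[i:]+S[:i]):
  rot[0] = aABbbAbaaAbbAa$
  rot[1] = ABbbAbaaAbbAa$a
  rot[2] = BbbAbaaAbbAa$aA
  rot[3] = bbAbaaAbbAa$aAB
  rot[4] = bAbaaAbbAa$aABb
  rot[5] = AbaaAbbAa$aABbb
  rot[6] = baaAbbAa$aABbbA
  rot[7] = aaAbbAa$aABbbAb
  rot[8] = aAbbAa$aABbbAba
  rot[9] = AbbAa$aABbbAbaa
  rot[10] = bbAa$aABbbAbaaA
  rot[11] = bAa$aABbbAbaaAb
  rot[12] = Aa$aABbbAbaaAbb
  rot[13] = a$aABbbAbaaAbbA
  rot[14] = $aABbbAbaaAbbAa
Sorted (with $ < everything):
  sorted[0] = $aABbbAbaaAbbAa
  sorted[1] = ABbbAbaaAbbAa$a
  sorted[2] = Aa$aABbbAbaaAbb
  sorted[3] = AbaaAbbAa$aABbb
  sorted[4] = AbbAa$aABbbAbaa
  sorted[5] = BbbAbaaAbbAa$aA
  sorted[6] = a$aABbbAbaaAbbA
  sorted[7] = aABbbAbaaAbbAa$
  sorted[8] = aAbbAa$aABbbAba
  sorted[9] = aaAbbAa$aABbbAb
  sorted[10] = bAa$aABbbAbaaAb
  sorted[11] = bAbaaAbbAa$aABb
  sorted[12] = baaAbbAa$aABbbA
  sorted[13] = bbAa$aABbbAbaaA
  sorted[14] = bbAbaaAbbAa$aAB
sorted[1] = ABbbAbaaAbbAa$a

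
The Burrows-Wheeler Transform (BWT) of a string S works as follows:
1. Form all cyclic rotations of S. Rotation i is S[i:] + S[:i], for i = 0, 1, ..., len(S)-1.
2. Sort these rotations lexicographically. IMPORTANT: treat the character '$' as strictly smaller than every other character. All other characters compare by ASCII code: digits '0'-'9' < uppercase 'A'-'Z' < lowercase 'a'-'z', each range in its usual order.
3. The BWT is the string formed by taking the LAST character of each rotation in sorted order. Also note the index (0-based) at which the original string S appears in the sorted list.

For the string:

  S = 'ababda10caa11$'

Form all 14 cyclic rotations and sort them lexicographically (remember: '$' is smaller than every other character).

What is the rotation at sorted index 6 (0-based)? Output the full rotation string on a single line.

All 14 rotations (rotation i = S[i:]+S[:i]):
  rot[0] = ababda10caa11$
  rot[1] = babda10caa11$a
  rot[2] = abda10caa11$ab
  rot[3] = bda10caa11$aba
  rot[4] = da10caa11$abab
  rot[5] = a10caa11$ababd
  rot[6] = 10caa11$ababda
  rot[7] = 0caa11$ababda1
  rot[8] = caa11$ababda10
  rot[9] = aa11$ababda10c
  rot[10] = a11$ababda10ca
  rot[11] = 11$ababda10caa
  rot[12] = 1$ababda10caa1
  rot[13] = $ababda10caa11
Sorted (with $ < everything):
  sorted[0] = $ababda10caa11
  sorted[1] = 0caa11$ababda1
  sorted[2] = 1$ababda10caa1
  sorted[3] = 10caa11$ababda
  sorted[4] = 11$ababda10caa
  sorted[5] = a10caa11$ababd
  sorted[6] = a11$ababda10ca
  sorted[7] = aa11$ababda10c
  sorted[8] = ababda10caa11$
  sorted[9] = abda10caa11$ab
  sorted[10] = babda10caa11$a
  sorted[11] = bda10caa11$aba
  sorted[12] = caa11$ababda10
  sorted[13] = da10caa11$abab
sorted[6] = a11$ababda10ca

Answer: a11$ababda10ca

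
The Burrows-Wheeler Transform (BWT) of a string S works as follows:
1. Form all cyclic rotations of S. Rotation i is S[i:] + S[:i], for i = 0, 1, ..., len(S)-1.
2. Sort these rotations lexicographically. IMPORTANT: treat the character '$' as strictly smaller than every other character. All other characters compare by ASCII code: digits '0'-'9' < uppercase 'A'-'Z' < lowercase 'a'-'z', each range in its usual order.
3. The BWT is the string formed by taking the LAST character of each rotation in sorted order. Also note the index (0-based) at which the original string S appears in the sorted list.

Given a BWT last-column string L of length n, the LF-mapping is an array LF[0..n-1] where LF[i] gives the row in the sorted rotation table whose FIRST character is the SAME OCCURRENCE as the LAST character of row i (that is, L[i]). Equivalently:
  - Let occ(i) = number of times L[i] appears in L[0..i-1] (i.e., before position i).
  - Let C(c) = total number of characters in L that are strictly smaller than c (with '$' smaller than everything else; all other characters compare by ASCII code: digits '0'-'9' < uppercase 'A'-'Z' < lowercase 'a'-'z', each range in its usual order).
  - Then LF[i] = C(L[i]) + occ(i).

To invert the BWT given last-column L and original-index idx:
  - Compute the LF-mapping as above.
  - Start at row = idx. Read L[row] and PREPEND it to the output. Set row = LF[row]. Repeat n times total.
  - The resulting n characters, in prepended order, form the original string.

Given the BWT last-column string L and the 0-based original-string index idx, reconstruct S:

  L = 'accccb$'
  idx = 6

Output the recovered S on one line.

Answer: ccbcca$

Derivation:
LF mapping: 1 3 4 5 6 2 0
Walk LF starting at row 6, prepending L[row]:
  step 1: row=6, L[6]='$', prepend. Next row=LF[6]=0
  step 2: row=0, L[0]='a', prepend. Next row=LF[0]=1
  step 3: row=1, L[1]='c', prepend. Next row=LF[1]=3
  step 4: row=3, L[3]='c', prepend. Next row=LF[3]=5
  step 5: row=5, L[5]='b', prepend. Next row=LF[5]=2
  step 6: row=2, L[2]='c', prepend. Next row=LF[2]=4
  step 7: row=4, L[4]='c', prepend. Next row=LF[4]=6
Reversed output: ccbcca$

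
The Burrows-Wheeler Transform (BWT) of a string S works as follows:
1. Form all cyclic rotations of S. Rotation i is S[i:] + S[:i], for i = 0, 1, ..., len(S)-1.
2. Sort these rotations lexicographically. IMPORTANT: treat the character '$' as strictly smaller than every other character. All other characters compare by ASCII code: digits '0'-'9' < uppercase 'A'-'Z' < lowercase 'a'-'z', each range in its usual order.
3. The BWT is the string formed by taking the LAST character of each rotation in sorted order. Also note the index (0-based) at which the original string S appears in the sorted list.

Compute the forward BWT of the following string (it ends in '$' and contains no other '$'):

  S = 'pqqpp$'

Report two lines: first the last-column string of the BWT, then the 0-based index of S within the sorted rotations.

All 6 rotations (rotation i = S[i:]+S[:i]):
  rot[0] = pqqpp$
  rot[1] = qqpp$p
  rot[2] = qpp$pq
  rot[3] = pp$pqq
  rot[4] = p$pqqp
  rot[5] = $pqqpp
Sorted (with $ < everything):
  sorted[0] = $pqqpp  (last char: 'p')
  sorted[1] = p$pqqp  (last char: 'p')
  sorted[2] = pp$pqq  (last char: 'q')
  sorted[3] = pqqpp$  (last char: '$')
  sorted[4] = qpp$pq  (last char: 'q')
  sorted[5] = qqpp$p  (last char: 'p')
Last column: ppq$qp
Original string S is at sorted index 3

Answer: ppq$qp
3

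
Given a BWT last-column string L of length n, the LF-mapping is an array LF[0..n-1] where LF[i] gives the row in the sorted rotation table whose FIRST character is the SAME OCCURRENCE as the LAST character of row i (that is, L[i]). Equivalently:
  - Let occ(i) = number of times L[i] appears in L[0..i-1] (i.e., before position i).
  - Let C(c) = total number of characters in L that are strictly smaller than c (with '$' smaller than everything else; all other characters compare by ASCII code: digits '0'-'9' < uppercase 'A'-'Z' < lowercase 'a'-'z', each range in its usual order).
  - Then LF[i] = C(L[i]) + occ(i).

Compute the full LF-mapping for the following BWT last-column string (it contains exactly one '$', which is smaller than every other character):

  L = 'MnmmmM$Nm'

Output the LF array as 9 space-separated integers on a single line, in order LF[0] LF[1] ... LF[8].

Char counts: '$':1, 'M':2, 'N':1, 'm':4, 'n':1
C (first-col start): C('$')=0, C('M')=1, C('N')=3, C('m')=4, C('n')=8
L[0]='M': occ=0, LF[0]=C('M')+0=1+0=1
L[1]='n': occ=0, LF[1]=C('n')+0=8+0=8
L[2]='m': occ=0, LF[2]=C('m')+0=4+0=4
L[3]='m': occ=1, LF[3]=C('m')+1=4+1=5
L[4]='m': occ=2, LF[4]=C('m')+2=4+2=6
L[5]='M': occ=1, LF[5]=C('M')+1=1+1=2
L[6]='$': occ=0, LF[6]=C('$')+0=0+0=0
L[7]='N': occ=0, LF[7]=C('N')+0=3+0=3
L[8]='m': occ=3, LF[8]=C('m')+3=4+3=7

Answer: 1 8 4 5 6 2 0 3 7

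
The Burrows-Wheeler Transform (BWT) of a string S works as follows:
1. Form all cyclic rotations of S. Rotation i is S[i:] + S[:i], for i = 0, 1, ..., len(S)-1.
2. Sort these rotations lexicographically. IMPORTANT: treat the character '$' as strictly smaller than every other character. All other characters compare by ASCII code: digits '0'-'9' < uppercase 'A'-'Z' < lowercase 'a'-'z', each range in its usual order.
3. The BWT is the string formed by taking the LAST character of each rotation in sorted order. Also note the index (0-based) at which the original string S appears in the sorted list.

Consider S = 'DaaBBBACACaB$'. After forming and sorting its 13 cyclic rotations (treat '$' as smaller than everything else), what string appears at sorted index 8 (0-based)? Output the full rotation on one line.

Answer: CaB$DaaBBBACA

Derivation:
All 13 rotations (rotation i = S[i:]+S[:i]):
  rot[0] = DaaBBBACACaB$
  rot[1] = aaBBBACACaB$D
  rot[2] = aBBBACACaB$Da
  rot[3] = BBBACACaB$Daa
  rot[4] = BBACACaB$DaaB
  rot[5] = BACACaB$DaaBB
  rot[6] = ACACaB$DaaBBB
  rot[7] = CACaB$DaaBBBA
  rot[8] = ACaB$DaaBBBAC
  rot[9] = CaB$DaaBBBACA
  rot[10] = aB$DaaBBBACAC
  rot[11] = B$DaaBBBACACa
  rot[12] = $DaaBBBACACaB
Sorted (with $ < everything):
  sorted[0] = $DaaBBBACACaB
  sorted[1] = ACACaB$DaaBBB
  sorted[2] = ACaB$DaaBBBAC
  sorted[3] = B$DaaBBBACACa
  sorted[4] = BACACaB$DaaBB
  sorted[5] = BBACACaB$DaaB
  sorted[6] = BBBACACaB$Daa
  sorted[7] = CACaB$DaaBBBA
  sorted[8] = CaB$DaaBBBACA
  sorted[9] = DaaBBBACACaB$
  sorted[10] = aB$DaaBBBACAC
  sorted[11] = aBBBACACaB$Da
  sorted[12] = aaBBBACACaB$D
sorted[8] = CaB$DaaBBBACA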